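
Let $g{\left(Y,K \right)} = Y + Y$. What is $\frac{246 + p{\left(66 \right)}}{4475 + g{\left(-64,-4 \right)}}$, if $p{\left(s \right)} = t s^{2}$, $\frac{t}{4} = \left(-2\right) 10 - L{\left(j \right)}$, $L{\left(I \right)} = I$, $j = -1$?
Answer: $- \frac{110270}{1449} \approx -76.101$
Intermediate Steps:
$t = -76$ ($t = 4 \left(\left(-2\right) 10 - -1\right) = 4 \left(-20 + 1\right) = 4 \left(-19\right) = -76$)
$g{\left(Y,K \right)} = 2 Y$
$p{\left(s \right)} = - 76 s^{2}$
$\frac{246 + p{\left(66 \right)}}{4475 + g{\left(-64,-4 \right)}} = \frac{246 - 76 \cdot 66^{2}}{4475 + 2 \left(-64\right)} = \frac{246 - 331056}{4475 - 128} = \frac{246 - 331056}{4347} = \left(-330810\right) \frac{1}{4347} = - \frac{110270}{1449}$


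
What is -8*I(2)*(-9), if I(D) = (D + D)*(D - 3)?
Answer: -288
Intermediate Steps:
I(D) = 2*D*(-3 + D) (I(D) = (2*D)*(-3 + D) = 2*D*(-3 + D))
-8*I(2)*(-9) = -16*2*(-3 + 2)*(-9) = -16*2*(-1)*(-9) = -8*(-4)*(-9) = 32*(-9) = -288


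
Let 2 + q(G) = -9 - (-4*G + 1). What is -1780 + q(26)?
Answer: -1688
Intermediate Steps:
q(G) = -12 + 4*G (q(G) = -2 + (-9 - (-4*G + 1)) = -2 + (-9 - (1 - 4*G)) = -2 + (-9 + (-1 + 4*G)) = -2 + (-10 + 4*G) = -12 + 4*G)
-1780 + q(26) = -1780 + (-12 + 4*26) = -1780 + (-12 + 104) = -1780 + 92 = -1688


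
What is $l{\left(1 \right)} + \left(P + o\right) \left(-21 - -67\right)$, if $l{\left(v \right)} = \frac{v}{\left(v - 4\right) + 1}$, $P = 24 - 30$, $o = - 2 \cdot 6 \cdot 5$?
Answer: $- \frac{6073}{2} \approx -3036.5$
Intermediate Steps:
$o = -60$ ($o = - 12 \cdot 5 = \left(-1\right) 60 = -60$)
$P = -6$
$l{\left(v \right)} = \frac{v}{-3 + v}$ ($l{\left(v \right)} = \frac{v}{\left(-4 + v\right) + 1} = \frac{v}{-3 + v}$)
$l{\left(1 \right)} + \left(P + o\right) \left(-21 - -67\right) = 1 \frac{1}{-3 + 1} + \left(-6 - 60\right) \left(-21 - -67\right) = 1 \frac{1}{-2} - 66 \left(-21 + 67\right) = 1 \left(- \frac{1}{2}\right) - 3036 = - \frac{1}{2} - 3036 = - \frac{6073}{2}$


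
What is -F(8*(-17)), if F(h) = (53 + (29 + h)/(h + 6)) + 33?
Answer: -11287/130 ≈ -86.823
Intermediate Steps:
F(h) = 86 + (29 + h)/(6 + h) (F(h) = (53 + (29 + h)/(6 + h)) + 33 = 86 + (29 + h)/(6 + h))
-F(8*(-17)) = -(545 + 87*(8*(-17)))/(6 + 8*(-17)) = -(545 + 87*(-136))/(6 - 136) = -(545 - 11832)/(-130) = -(-1)*(-11287)/130 = -1*11287/130 = -11287/130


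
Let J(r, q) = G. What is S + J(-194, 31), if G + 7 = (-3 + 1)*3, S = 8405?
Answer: 8392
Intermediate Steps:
G = -13 (G = -7 + (-3 + 1)*3 = -7 - 2*3 = -7 - 6 = -13)
J(r, q) = -13
S + J(-194, 31) = 8405 - 13 = 8392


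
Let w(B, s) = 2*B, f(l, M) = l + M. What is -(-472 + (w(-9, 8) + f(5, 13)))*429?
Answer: 202488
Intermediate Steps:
f(l, M) = M + l
-(-472 + (w(-9, 8) + f(5, 13)))*429 = -(-472 + (2*(-9) + (13 + 5)))*429 = -(-472 + (-18 + 18))*429 = -(-472 + 0)*429 = -(-472)*429 = -1*(-202488) = 202488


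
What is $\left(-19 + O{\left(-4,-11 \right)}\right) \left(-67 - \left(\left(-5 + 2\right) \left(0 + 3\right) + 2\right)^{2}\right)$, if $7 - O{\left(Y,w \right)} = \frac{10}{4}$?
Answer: $1682$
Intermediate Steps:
$O{\left(Y,w \right)} = \frac{9}{2}$ ($O{\left(Y,w \right)} = 7 - \frac{10}{4} = 7 - 10 \cdot \frac{1}{4} = 7 - \frac{5}{2} = \frac{9}{2}$)
$\left(-19 + O{\left(-4,-11 \right)}\right) \left(-67 - \left(\left(-5 + 2\right) \left(0 + 3\right) + 2\right)^{2}\right) = \left(-19 + \frac{9}{2}\right) \left(-67 - \left(\left(-5 + 2\right) \left(0 + 3\right) + 2\right)^{2}\right) = - \frac{29 \left(-67 - \left(\left(-3\right) 3 + 2\right)^{2}\right)}{2} = - \frac{29 \left(-67 - \left(-9 + 2\right)^{2}\right)}{2} = - \frac{29 \left(-67 - \left(-7\right)^{2}\right)}{2} = - \frac{29 \left(-67 - 49\right)}{2} = \left(- \frac{29}{2}\right) \left(-116\right) = 1682$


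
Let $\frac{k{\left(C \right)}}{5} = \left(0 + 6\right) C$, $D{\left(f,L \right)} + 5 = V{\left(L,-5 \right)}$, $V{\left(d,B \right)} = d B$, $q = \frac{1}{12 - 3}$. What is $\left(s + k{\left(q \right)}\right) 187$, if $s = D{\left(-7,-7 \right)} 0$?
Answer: $\frac{1870}{3} \approx 623.33$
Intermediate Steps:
$q = \frac{1}{9} \approx 0.11111$
$V{\left(d,B \right)} = B d$
$D{\left(f,L \right)} = -5 - 5 L$
$k{\left(C \right)} = 30 C$ ($k{\left(C \right)} = 5 \left(0 + 6\right) C = 5 \cdot 6 C = 30 C$)
$s = 0$ ($s = \left(-5 - -35\right) 0 = \left(-5 + 35\right) 0 = 30 \cdot 0 = 0$)
$\left(s + k{\left(q \right)}\right) 187 = \left(0 + 30 \cdot \frac{1}{9}\right) 187 = \left(0 + \frac{10}{3}\right) 187 = \frac{10}{3} \cdot 187 = \frac{1870}{3}$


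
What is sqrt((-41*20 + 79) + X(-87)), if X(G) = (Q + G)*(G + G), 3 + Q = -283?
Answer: 3*sqrt(7129) ≈ 253.30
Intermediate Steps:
Q = -286 (Q = -3 - 283 = -286)
X(G) = 2*G*(-286 + G) (X(G) = (-286 + G)*(G + G) = (-286 + G)*(2*G) = 2*G*(-286 + G))
sqrt((-41*20 + 79) + X(-87)) = sqrt((-41*20 + 79) + 2*(-87)*(-286 - 87)) = sqrt((-820 + 79) + 2*(-87)*(-373)) = sqrt(-741 + 64902) = sqrt(64161) = 3*sqrt(7129)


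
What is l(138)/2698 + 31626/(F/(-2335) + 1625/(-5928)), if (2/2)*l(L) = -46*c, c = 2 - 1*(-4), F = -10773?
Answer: 45425722931646/6233206937 ≈ 7287.7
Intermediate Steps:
c = 6 (c = 2 + 4 = 6)
l(L) = -276 (l(L) = -46*6 = -276)
l(138)/2698 + 31626/(F/(-2335) + 1625/(-5928)) = -276/2698 + 31626/(-10773/(-2335) + 1625/(-5928)) = -276*1/2698 + 31626/(-10773*(-1/2335) + 1625*(-1/5928)) = -138/1349 + 31626/(10773/2335 - 125/456) = -138/1349 + 31626/(4620613/1064760) = -138/1349 + 31626*(1064760/4620613) = -138/1349 + 33674099760/4620613 = 45425722931646/6233206937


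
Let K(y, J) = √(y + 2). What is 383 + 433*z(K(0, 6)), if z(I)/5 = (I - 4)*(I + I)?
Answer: 9043 - 17320*√2 ≈ -15451.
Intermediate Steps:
K(y, J) = √(2 + y)
z(I) = 10*I*(-4 + I) (z(I) = 5*((I - 4)*(I + I)) = 5*((-4 + I)*(2*I)) = 5*(2*I*(-4 + I)) = 10*I*(-4 + I))
383 + 433*z(K(0, 6)) = 383 + 433*(10*√(2 + 0)*(-4 + √(2 + 0))) = 383 + 433*(10*√2*(-4 + √2)) = 383 + 4330*√2*(-4 + √2)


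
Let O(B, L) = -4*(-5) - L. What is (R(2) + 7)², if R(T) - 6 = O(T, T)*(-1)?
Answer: 25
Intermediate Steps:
O(B, L) = 20 - L
R(T) = -14 + T (R(T) = 6 + (20 - T)*(-1) = 6 + (-20 + T) = -14 + T)
(R(2) + 7)² = ((-14 + 2) + 7)² = (-12 + 7)² = (-5)² = 25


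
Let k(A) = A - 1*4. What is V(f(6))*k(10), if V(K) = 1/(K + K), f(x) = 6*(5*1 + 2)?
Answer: 1/14 ≈ 0.071429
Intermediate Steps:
f(x) = 42 (f(x) = 6*(5 + 2) = 6*7 = 42)
V(K) = 1/(2*K)
k(A) = -4 + A (k(A) = A - 4 = -4 + A)
V(f(6))*k(10) = ((1/2)/42)*(-4 + 10) = ((1/2)*(1/42))*6 = (1/84)*6 = 1/14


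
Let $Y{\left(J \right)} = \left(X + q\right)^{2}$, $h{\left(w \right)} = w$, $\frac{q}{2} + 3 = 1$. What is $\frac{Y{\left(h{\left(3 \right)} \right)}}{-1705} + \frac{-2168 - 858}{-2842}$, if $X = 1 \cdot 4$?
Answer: $\frac{1513}{1421} \approx 1.0647$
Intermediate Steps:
$q = -4$ ($q = -6 + 2 \cdot 1 = -6 + 2 = -4$)
$X = 4$
$Y{\left(J \right)} = 0$ ($Y{\left(J \right)} = \left(4 - 4\right)^{2} = 0^{2} = 0$)
$\frac{Y{\left(h{\left(3 \right)} \right)}}{-1705} + \frac{-2168 - 858}{-2842} = \frac{0}{-1705} + \frac{-2168 - 858}{-2842} = 0 \left(- \frac{1}{1705}\right) - - \frac{1513}{1421} = 0 + \frac{1513}{1421} = \frac{1513}{1421}$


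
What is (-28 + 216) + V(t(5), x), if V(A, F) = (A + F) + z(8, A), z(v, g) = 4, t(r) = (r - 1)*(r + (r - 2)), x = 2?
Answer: 226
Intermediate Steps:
t(r) = (-1 + r)*(-2 + 2*r) (t(r) = (-1 + r)*(r + (-2 + r)) = (-1 + r)*(-2 + 2*r))
V(A, F) = 4 + A + F (V(A, F) = (A + F) + 4 = 4 + A + F)
(-28 + 216) + V(t(5), x) = (-28 + 216) + (4 + (2 - 4*5 + 2*5²) + 2) = 188 + (4 + (2 - 20 + 2*25) + 2) = 188 + (4 + (2 - 20 + 50) + 2) = 188 + (4 + 32 + 2) = 188 + 38 = 226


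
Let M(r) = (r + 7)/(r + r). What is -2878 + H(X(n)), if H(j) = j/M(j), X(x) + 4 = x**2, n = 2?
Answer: -2878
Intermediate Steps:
M(r) = (7 + r)/(2*r) (M(r) = (7 + r)/((2*r)) = (7 + r)*(1/(2*r)) = (7 + r)/(2*r))
X(x) = -4 + x**2
H(j) = 2*j**2/(7 + j) (H(j) = j/(((7 + j)/(2*j))) = j*(2*j/(7 + j)) = 2*j**2/(7 + j))
-2878 + H(X(n)) = -2878 + 2*(-4 + 2**2)**2/(7 + (-4 + 2**2)) = -2878 + 2*(-4 + 4)**2/(7 + (-4 + 4)) = -2878 + 2*0**2/(7 + 0) = -2878 + 2*0/7 = -2878 + 2*0*(1/7) = -2878 + 0 = -2878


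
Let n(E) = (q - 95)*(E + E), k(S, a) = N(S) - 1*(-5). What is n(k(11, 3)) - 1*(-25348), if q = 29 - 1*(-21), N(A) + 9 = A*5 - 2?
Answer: 20938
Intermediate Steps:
N(A) = -11 + 5*A (N(A) = -9 + (A*5 - 2) = -9 + (5*A - 2) = -9 + (-2 + 5*A) = -11 + 5*A)
q = 50 (q = 29 + 21 = 50)
k(S, a) = -6 + 5*S (k(S, a) = (-11 + 5*S) - 1*(-5) = (-11 + 5*S) + 5 = -6 + 5*S)
n(E) = -90*E (n(E) = (50 - 95)*(E + E) = -90*E)
n(k(11, 3)) - 1*(-25348) = -90*(-6 + 5*11) - 1*(-25348) = -90*(-6 + 55) + 25348 = -90*49 + 25348 = -4410 + 25348 = 20938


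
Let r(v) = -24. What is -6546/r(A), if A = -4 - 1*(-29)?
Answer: 1091/4 ≈ 272.75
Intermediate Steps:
A = 25 (A = -4 + 29 = 25)
-6546/r(A) = -6546/(-24) = -6546*(-1/24) = 1091/4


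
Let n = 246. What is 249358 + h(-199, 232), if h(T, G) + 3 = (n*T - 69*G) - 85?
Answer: 184308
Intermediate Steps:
h(T, G) = -88 - 69*G + 246*T (h(T, G) = -3 + ((246*T - 69*G) - 85) = -3 + ((-69*G + 246*T) - 85) = -3 + (-85 - 69*G + 246*T) = -88 - 69*G + 246*T)
249358 + h(-199, 232) = 249358 + (-88 - 69*232 + 246*(-199)) = 249358 + (-88 - 16008 - 48954) = 249358 - 65050 = 184308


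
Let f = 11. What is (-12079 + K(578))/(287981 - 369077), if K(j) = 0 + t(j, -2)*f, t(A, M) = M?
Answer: 12101/81096 ≈ 0.14922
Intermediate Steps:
K(j) = -22 (K(j) = 0 - 2*11 = 0 - 22 = -22)
(-12079 + K(578))/(287981 - 369077) = (-12079 - 22)/(287981 - 369077) = -12101/(-81096) = -12101*(-1/81096) = 12101/81096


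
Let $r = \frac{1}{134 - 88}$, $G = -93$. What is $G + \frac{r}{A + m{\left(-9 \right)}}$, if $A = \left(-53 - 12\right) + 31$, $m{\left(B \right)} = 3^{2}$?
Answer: $- \frac{106951}{1150} \approx -93.001$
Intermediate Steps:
$m{\left(B \right)} = 9$
$A = -34$ ($A = -65 + 31 = -34$)
$r = \frac{1}{46} \approx 0.021739$
$G + \frac{r}{A + m{\left(-9 \right)}} = -93 + \frac{1}{-34 + 9} \cdot \frac{1}{46} = -93 + \frac{1}{-25} \cdot \frac{1}{46} = -93 - \frac{1}{1150} = - \frac{106951}{1150}$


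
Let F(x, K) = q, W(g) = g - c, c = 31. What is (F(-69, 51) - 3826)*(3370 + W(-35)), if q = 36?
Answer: -12522160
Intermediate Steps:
W(g) = -31 + g (W(g) = g - 1*31 = g - 31 = -31 + g)
F(x, K) = 36
(F(-69, 51) - 3826)*(3370 + W(-35)) = (36 - 3826)*(3370 + (-31 - 35)) = -3790*(3370 - 66) = -3790*3304 = -12522160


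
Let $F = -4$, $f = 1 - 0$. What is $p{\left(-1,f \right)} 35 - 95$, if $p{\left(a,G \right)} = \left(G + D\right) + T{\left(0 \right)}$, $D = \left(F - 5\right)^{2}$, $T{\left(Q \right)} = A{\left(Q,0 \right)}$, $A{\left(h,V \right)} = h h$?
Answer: $2775$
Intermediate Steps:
$f = 1$ ($f = 1 + 0 = 1$)
$A{\left(h,V \right)} = h^{2}$
$T{\left(Q \right)} = Q^{2}$
$D = 81$ ($D = \left(-4 - 5\right)^{2} = \left(-9\right)^{2} = 81$)
$p{\left(a,G \right)} = 81 + G$ ($p{\left(a,G \right)} = \left(G + 81\right) + 0^{2} = \left(81 + G\right) + 0 = 81 + G$)
$p{\left(-1,f \right)} 35 - 95 = \left(81 + 1\right) 35 - 95 = 82 \cdot 35 - 95 = 2870 - 95 = 2775$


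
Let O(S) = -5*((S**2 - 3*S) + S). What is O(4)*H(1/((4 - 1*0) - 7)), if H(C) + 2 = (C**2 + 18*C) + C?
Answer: 2960/9 ≈ 328.89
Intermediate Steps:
H(C) = -2 + C**2 + 19*C (H(C) = -2 + ((C**2 + 18*C) + C) = -2 + (C**2 + 19*C) = -2 + C**2 + 19*C)
O(S) = -5*S**2 + 10*S (O(S) = -5*(S**2 - 2*S) = -5*S**2 + 10*S)
O(4)*H(1/((4 - 1*0) - 7)) = (5*4*(2 - 1*4))*(-2 + (1/((4 - 1*0) - 7))**2 + 19/((4 - 1*0) - 7)) = (5*4*(2 - 4))*(-2 + (1/((4 + 0) - 7))**2 + 19/((4 + 0) - 7)) = (5*4*(-2))*(-2 + (1/(4 - 7))**2 + 19/(4 - 7)) = -40*(-2 + (1/(-3))**2 + 19/(-3)) = -40*(-2 + (-1/3)**2 + 19*(-1/3)) = -40*(-2 + 1/9 - 19/3) = -40*(-74/9) = 2960/9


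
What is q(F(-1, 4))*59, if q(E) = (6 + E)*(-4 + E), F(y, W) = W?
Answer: 0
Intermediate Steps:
q(E) = (-4 + E)*(6 + E)
q(F(-1, 4))*59 = (-24 + 4² + 2*4)*59 = (-24 + 16 + 8)*59 = 0*59 = 0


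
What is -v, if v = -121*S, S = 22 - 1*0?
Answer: 2662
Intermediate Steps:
S = 22 (S = 22 + 0 = 22)
v = -2662 (v = -121*22 = -2662)
-v = -1*(-2662) = 2662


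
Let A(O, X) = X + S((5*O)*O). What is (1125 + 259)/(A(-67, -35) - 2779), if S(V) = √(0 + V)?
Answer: -58128/117853 - 1384*√5/117853 ≈ -0.51948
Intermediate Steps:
S(V) = √V
A(O, X) = X + √5*√(O²) (A(O, X) = X + √((5*O)*O) = X + √(5*O²) = X + √5*√(O²))
(1125 + 259)/(A(-67, -35) - 2779) = (1125 + 259)/((-35 + √5*√((-67)²)) - 2779) = 1384/((-35 + √5*√4489) - 2779) = 1384/((-35 + √5*67) - 2779) = 1384/((-35 + 67*√5) - 2779) = 1384/(-2814 + 67*√5)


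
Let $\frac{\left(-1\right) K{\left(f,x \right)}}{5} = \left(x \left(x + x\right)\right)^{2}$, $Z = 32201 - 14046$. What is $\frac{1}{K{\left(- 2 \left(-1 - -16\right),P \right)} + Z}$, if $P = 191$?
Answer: $- \frac{1}{26617249065} \approx -3.757 \cdot 10^{-11}$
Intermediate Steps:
$Z = 18155$
$K{\left(f,x \right)} = - 20 x^{4}$ ($K{\left(f,x \right)} = - 5 \left(x \left(x + x\right)\right)^{2} = - 5 \left(x 2 x\right)^{2} = - 5 \left(2 x^{2}\right)^{2} = - 5 \cdot 4 x^{4} = - 20 x^{4}$)
$\frac{1}{K{\left(- 2 \left(-1 - -16\right),P \right)} + Z} = \frac{1}{- 20 \cdot 191^{4} + 18155} = \frac{1}{\left(-20\right) 1330863361 + 18155} = \frac{1}{-26617267220 + 18155} = \frac{1}{-26617249065} = - \frac{1}{26617249065}$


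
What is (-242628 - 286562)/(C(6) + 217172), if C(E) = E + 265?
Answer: -529190/217443 ≈ -2.4337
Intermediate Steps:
C(E) = 265 + E
(-242628 - 286562)/(C(6) + 217172) = (-242628 - 286562)/((265 + 6) + 217172) = -529190/(271 + 217172) = -529190/217443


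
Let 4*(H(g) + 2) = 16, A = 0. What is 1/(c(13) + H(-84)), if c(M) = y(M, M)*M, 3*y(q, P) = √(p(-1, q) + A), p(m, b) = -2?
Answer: 9/187 - 39*I*√2/374 ≈ 0.048128 - 0.14747*I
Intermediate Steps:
H(g) = 2 (H(g) = -2 + (¼)*16 = -2 + 4 = 2)
y(q, P) = I*√2/3 (y(q, P) = √(-2 + 0)/3 = √(-2)/3 = (I*√2)/3 = I*√2/3)
c(M) = I*M*√2/3 (c(M) = (I*√2/3)*M = I*M*√2/3)
1/(c(13) + H(-84)) = 1/((⅓)*I*13*√2 + 2) = 1/(13*I*√2/3 + 2) = 1/(2 + 13*I*√2/3)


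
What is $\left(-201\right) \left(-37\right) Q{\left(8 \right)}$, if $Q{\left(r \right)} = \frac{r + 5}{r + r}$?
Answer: $\frac{96681}{16} \approx 6042.6$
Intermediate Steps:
$Q{\left(r \right)} = \frac{5 + r}{2 r}$
$\left(-201\right) \left(-37\right) Q{\left(8 \right)} = \left(-201\right) \left(-37\right) \frac{5 + 8}{2 \cdot 8} = 7437 \cdot \frac{1}{2} \cdot \frac{1}{8} \cdot 13 = 7437 \cdot \frac{13}{16} = \frac{96681}{16}$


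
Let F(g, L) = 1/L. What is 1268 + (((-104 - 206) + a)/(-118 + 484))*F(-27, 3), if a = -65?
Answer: 463963/366 ≈ 1267.7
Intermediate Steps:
1268 + (((-104 - 206) + a)/(-118 + 484))*F(-27, 3) = 1268 + (((-104 - 206) - 65)/(-118 + 484))/3 = 1268 + ((-310 - 65)/366)*(⅓) = 1268 - 375*1/366*(⅓) = 1268 - 125/122*⅓ = 1268 - 125/366 = 463963/366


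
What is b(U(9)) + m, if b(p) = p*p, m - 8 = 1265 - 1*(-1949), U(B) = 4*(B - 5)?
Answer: 3478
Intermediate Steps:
U(B) = -20 + 4*B (U(B) = 4*(-5 + B) = -20 + 4*B)
m = 3222 (m = 8 + (1265 - 1*(-1949)) = 8 + (1265 + 1949) = 8 + 3214 = 3222)
b(p) = p**2
b(U(9)) + m = (-20 + 4*9)**2 + 3222 = (-20 + 36)**2 + 3222 = 16**2 + 3222 = 256 + 3222 = 3478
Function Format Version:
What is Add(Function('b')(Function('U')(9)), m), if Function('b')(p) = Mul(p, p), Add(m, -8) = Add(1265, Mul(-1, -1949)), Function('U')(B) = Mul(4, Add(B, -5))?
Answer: 3478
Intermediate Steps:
Function('U')(B) = Add(-20, Mul(4, B)) (Function('U')(B) = Mul(4, Add(-5, B)) = Add(-20, Mul(4, B)))
m = 3222 (m = Add(8, Add(1265, Mul(-1, -1949))) = Add(8, Add(1265, 1949)) = Add(8, 3214) = 3222)
Function('b')(p) = Pow(p, 2)
Add(Function('b')(Function('U')(9)), m) = Add(Pow(Add(-20, Mul(4, 9)), 2), 3222) = Add(Pow(Add(-20, 36), 2), 3222) = Add(Pow(16, 2), 3222) = Add(256, 3222) = 3478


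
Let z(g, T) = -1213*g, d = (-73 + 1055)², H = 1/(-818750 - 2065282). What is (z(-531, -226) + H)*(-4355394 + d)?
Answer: -3149648982594887825/1442016 ≈ -2.1842e+12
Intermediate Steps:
H = -1/2884032 (H = 1/(-2884032) = -1/2884032 ≈ -3.4674e-7)
d = 964324 (d = 982² = 964324)
(z(-531, -226) + H)*(-4355394 + d) = (-1213*(-531) - 1/2884032)*(-4355394 + 964324) = (644103 - 1/2884032)*(-3391070) = (1857613663295/2884032)*(-3391070) = -3149648982594887825/1442016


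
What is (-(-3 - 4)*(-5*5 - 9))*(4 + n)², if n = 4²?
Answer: -95200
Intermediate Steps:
n = 16
(-(-3 - 4)*(-5*5 - 9))*(4 + n)² = (-(-3 - 4)*(-5*5 - 9))*(4 + 16)² = -(-7)*(-25 - 9)*20² = -(-7)*(-34)*400 = -1*238*400 = -238*400 = -95200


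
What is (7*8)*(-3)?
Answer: -168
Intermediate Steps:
(7*8)*(-3) = 56*(-3) = -168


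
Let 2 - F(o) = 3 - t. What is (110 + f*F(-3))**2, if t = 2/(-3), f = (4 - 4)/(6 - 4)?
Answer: 12100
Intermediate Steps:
f = 0 (f = 0/2 = 0*(1/2) = 0)
t = -2/3 (t = 2*(-1/3) = -2/3 ≈ -0.66667)
F(o) = -5/3 (F(o) = 2 - (3 - 1*(-2/3)) = 2 - (3 + 2/3) = 2 - 1*11/3 = 2 - 11/3 = -5/3)
(110 + f*F(-3))**2 = (110 + 0*(-5/3))**2 = (110 + 0)**2 = 110**2 = 12100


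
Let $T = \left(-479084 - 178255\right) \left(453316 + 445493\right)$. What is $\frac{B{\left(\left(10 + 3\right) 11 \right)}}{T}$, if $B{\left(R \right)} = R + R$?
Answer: $- \frac{286}{590822209251} \approx -4.8407 \cdot 10^{-10}$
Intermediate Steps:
$T = -590822209251$ ($T = \left(-657339\right) 898809 = -590822209251$)
$B{\left(R \right)} = 2 R$
$\frac{B{\left(\left(10 + 3\right) 11 \right)}}{T} = \frac{2 \left(10 + 3\right) 11}{-590822209251} = 2 \cdot 13 \cdot 11 \left(- \frac{1}{590822209251}\right) = 2 \cdot 143 \left(- \frac{1}{590822209251}\right) = 286 \left(- \frac{1}{590822209251}\right) = - \frac{286}{590822209251}$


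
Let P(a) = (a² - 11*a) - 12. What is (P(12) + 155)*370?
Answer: 57350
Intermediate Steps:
P(a) = -12 + a² - 11*a
(P(12) + 155)*370 = ((-12 + 12² - 11*12) + 155)*370 = ((-12 + 144 - 132) + 155)*370 = (0 + 155)*370 = 155*370 = 57350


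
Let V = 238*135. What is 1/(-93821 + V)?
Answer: -1/61691 ≈ -1.6210e-5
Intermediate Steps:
V = 32130
1/(-93821 + V) = 1/(-93821 + 32130) = 1/(-61691) = -1/61691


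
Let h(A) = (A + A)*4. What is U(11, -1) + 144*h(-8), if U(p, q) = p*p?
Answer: -9095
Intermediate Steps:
U(p, q) = p²
h(A) = 8*A (h(A) = (2*A)*4 = 8*A)
U(11, -1) + 144*h(-8) = 11² + 144*(8*(-8)) = 121 + 144*(-64) = 121 - 9216 = -9095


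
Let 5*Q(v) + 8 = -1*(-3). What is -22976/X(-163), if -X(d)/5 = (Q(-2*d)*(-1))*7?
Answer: 22976/35 ≈ 656.46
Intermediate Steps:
Q(v) = -1 (Q(v) = -8/5 + (-1*(-3))/5 = -8/5 + (⅕)*3 = -8/5 + ⅗ = -1)
X(d) = -35 (X(d) = -5*(-1*(-1))*7 = -5*7 = -35)
-22976/X(-163) = -22976/(-35) = -22976*(-1/35) = 22976/35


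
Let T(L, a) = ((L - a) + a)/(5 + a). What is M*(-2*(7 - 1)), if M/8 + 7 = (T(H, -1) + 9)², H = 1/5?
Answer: -179766/25 ≈ -7190.6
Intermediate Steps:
H = ⅕ ≈ 0.20000
T(L, a) = L/(5 + a)
M = 29961/50 (M = -56 + 8*(1/(5*(5 - 1)) + 9)² = -56 + 8*((⅕)/4 + 9)² = -56 + 8*((⅕)*(¼) + 9)² = -56 + 8*(1/20 + 9)² = -56 + 8*(181/20)² = -56 + 8*(32761/400) = -56 + 32761/50 = 29961/50 ≈ 599.22)
M*(-2*(7 - 1)) = 29961*(-2*(7 - 1))/50 = 29961*(-2*6)/50 = (29961/50)*(-12) = -179766/25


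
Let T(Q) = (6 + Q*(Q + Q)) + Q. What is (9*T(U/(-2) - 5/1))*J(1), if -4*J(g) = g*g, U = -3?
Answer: -243/4 ≈ -60.750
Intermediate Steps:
T(Q) = 6 + Q + 2*Q² (T(Q) = (6 + Q*(2*Q)) + Q = (6 + 2*Q²) + Q = 6 + Q + 2*Q²)
J(g) = -g²/4 (J(g) = -g*g/4 = -g²/4)
(9*T(U/(-2) - 5/1))*J(1) = (9*(6 + (-3/(-2) - 5/1) + 2*(-3/(-2) - 5/1)²))*(-¼*1²) = (9*(6 + (-3*(-½) - 5*1) + 2*(-3*(-½) - 5*1)²))*(-¼*1) = (9*(6 + (3/2 - 5) + 2*(3/2 - 5)²))*(-¼) = (9*(6 - 7/2 + 2*(-7/2)²))*(-¼) = (9*(6 - 7/2 + 2*(49/4)))*(-¼) = (9*(6 - 7/2 + 49/2))*(-¼) = (9*27)*(-¼) = 243*(-¼) = -243/4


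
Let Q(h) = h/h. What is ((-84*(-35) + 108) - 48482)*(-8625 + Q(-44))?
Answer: 391822816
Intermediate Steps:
Q(h) = 1
((-84*(-35) + 108) - 48482)*(-8625 + Q(-44)) = ((-84*(-35) + 108) - 48482)*(-8625 + 1) = ((2940 + 108) - 48482)*(-8624) = (3048 - 48482)*(-8624) = -45434*(-8624) = 391822816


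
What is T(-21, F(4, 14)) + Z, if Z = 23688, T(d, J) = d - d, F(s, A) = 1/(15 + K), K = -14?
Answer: 23688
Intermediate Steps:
F(s, A) = 1 (F(s, A) = 1/(15 - 14) = 1/1 = 1)
T(d, J) = 0
T(-21, F(4, 14)) + Z = 0 + 23688 = 23688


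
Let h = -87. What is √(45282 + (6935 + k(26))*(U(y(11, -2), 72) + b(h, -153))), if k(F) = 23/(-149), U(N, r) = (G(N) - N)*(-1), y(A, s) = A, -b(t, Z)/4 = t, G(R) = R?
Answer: 3*√6064840274/149 ≈ 1568.0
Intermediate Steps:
b(t, Z) = -4*t
U(N, r) = 0 (U(N, r) = (N - N)*(-1) = 0*(-1) = 0)
k(F) = -23/149 (k(F) = 23*(-1/149) = -23/149)
√(45282 + (6935 + k(26))*(U(y(11, -2), 72) + b(h, -153))) = √(45282 + (6935 - 23/149)*(0 - 4*(-87))) = √(45282 + 1033292*(0 + 348)/149) = √(45282 + (1033292/149)*348) = √(45282 + 359585616/149) = √(366332634/149) = 3*√6064840274/149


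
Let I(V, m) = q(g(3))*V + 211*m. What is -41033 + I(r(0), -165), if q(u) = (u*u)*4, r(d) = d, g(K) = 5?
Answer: -75848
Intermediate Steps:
q(u) = 4*u² (q(u) = u²*4 = 4*u²)
I(V, m) = 100*V + 211*m (I(V, m) = (4*5²)*V + 211*m = (4*25)*V + 211*m = 100*V + 211*m)
-41033 + I(r(0), -165) = -41033 + (100*0 + 211*(-165)) = -41033 + (0 - 34815) = -41033 - 34815 = -75848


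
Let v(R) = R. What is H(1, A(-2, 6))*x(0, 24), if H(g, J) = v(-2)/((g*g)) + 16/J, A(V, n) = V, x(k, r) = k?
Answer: 0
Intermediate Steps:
H(g, J) = -2/g² + 16/J
H(1, A(-2, 6))*x(0, 24) = (-2/1² + 16/(-2))*0 = (-2*1 + 16*(-½))*0 = (-2 - 8)*0 = -10*0 = 0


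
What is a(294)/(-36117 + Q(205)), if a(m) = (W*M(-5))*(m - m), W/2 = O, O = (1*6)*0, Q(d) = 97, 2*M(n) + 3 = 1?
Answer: 0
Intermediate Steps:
M(n) = -1 (M(n) = -3/2 + (½)*1 = -3/2 + ½ = -1)
O = 0 (O = 6*0 = 0)
W = 0 (W = 2*0 = 0)
a(m) = 0 (a(m) = (0*(-1))*(m - m) = 0*0 = 0)
a(294)/(-36117 + Q(205)) = 0/(-36117 + 97) = 0/(-36020) = 0*(-1/36020) = 0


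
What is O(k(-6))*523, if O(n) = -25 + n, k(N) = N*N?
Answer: 5753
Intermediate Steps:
k(N) = N²
O(k(-6))*523 = (-25 + (-6)²)*523 = (-25 + 36)*523 = 11*523 = 5753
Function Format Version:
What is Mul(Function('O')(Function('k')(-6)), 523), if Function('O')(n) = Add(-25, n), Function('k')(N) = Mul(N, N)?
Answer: 5753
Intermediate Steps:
Function('k')(N) = Pow(N, 2)
Mul(Function('O')(Function('k')(-6)), 523) = Mul(Add(-25, Pow(-6, 2)), 523) = Mul(Add(-25, 36), 523) = Mul(11, 523) = 5753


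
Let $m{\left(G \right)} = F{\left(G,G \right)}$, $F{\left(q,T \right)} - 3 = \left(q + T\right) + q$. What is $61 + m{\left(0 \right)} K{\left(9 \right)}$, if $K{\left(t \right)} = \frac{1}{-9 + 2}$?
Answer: $\frac{424}{7} \approx 60.571$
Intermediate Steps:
$K{\left(t \right)} = - \frac{1}{7}$ ($K{\left(t \right)} = \frac{1}{-7} = - \frac{1}{7}$)
$F{\left(q,T \right)} = 3 + T + 2 q$ ($F{\left(q,T \right)} = 3 + \left(\left(q + T\right) + q\right) = 3 + \left(\left(T + q\right) + q\right) = 3 + \left(T + 2 q\right) = 3 + T + 2 q$)
$m{\left(G \right)} = 3 + 3 G$ ($m{\left(G \right)} = 3 + G + 2 G = 3 + 3 G$)
$61 + m{\left(0 \right)} K{\left(9 \right)} = 61 + \left(3 + 3 \cdot 0\right) \left(- \frac{1}{7}\right) = 61 + \left(3 + 0\right) \left(- \frac{1}{7}\right) = 61 + 3 \left(- \frac{1}{7}\right) = 61 - \frac{3}{7} = \frac{424}{7}$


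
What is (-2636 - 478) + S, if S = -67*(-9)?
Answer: -2511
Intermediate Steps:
S = 603
(-2636 - 478) + S = (-2636 - 478) + 603 = -3114 + 603 = -2511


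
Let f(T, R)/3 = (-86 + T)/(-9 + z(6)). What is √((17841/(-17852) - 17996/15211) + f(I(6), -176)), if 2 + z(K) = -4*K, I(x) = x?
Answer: √86174754737928745/135773386 ≈ 2.1621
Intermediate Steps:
z(K) = -2 - 4*K
f(T, R) = 258/35 - 3*T/35 (f(T, R) = 3*((-86 + T)/(-9 + (-2 - 4*6))) = 3*((-86 + T)/(-9 + (-2 - 24))) = 3*((-86 + T)/(-9 - 26)) = 3*((-86 + T)/(-35)) = 3*((-86 + T)*(-1/35)) = 3*(86/35 - T/35) = 258/35 - 3*T/35)
√((17841/(-17852) - 17996/15211) + f(I(6), -176)) = √((17841/(-17852) - 17996/15211) + (258/35 - 3/35*6)) = √((17841*(-1/17852) - 17996*1/15211) + (258/35 - 18/35)) = √((-17841/17852 - 17996/15211) + 48/7) = √(-592644043/271546772 + 48/7) = √(1269390965/271546772) = √86174754737928745/135773386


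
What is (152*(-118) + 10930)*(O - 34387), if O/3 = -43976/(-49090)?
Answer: 5912804434706/24545 ≈ 2.4090e+8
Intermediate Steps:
O = 65964/24545 (O = 3*(-43976/(-49090)) = 3*(-43976*(-1/49090)) = 3*(21988/24545) = 65964/24545 ≈ 2.6875)
(152*(-118) + 10930)*(O - 34387) = (152*(-118) + 10930)*(65964/24545 - 34387) = (-17936 + 10930)*(-843962951/24545) = -7006*(-843962951/24545) = 5912804434706/24545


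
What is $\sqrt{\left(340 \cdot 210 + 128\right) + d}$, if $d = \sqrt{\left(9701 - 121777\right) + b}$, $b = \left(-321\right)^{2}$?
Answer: $\sqrt{71528 + i \sqrt{9035}} \approx 267.45 + 0.178 i$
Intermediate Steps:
$b = 103041$
$d = i \sqrt{9035}$ ($d = \sqrt{\left(9701 - 121777\right) + 103041} = \sqrt{-112076 + 103041} = \sqrt{-9035} = i \sqrt{9035} \approx 95.053 i$)
$\sqrt{\left(340 \cdot 210 + 128\right) + d} = \sqrt{\left(340 \cdot 210 + 128\right) + i \sqrt{9035}} = \sqrt{\left(71400 + 128\right) + i \sqrt{9035}} = \sqrt{71528 + i \sqrt{9035}}$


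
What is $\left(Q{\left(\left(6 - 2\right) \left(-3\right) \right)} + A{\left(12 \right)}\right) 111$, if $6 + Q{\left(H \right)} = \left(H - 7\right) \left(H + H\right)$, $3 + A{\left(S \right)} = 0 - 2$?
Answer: $49395$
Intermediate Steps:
$A{\left(S \right)} = -5$ ($A{\left(S \right)} = -3 + \left(0 - 2\right) = -3 - 2 = -5$)
$Q{\left(H \right)} = -6 + 2 H \left(-7 + H\right)$ ($Q{\left(H \right)} = -6 + \left(H - 7\right) \left(H + H\right) = -6 + \left(-7 + H\right) 2 H = -6 + 2 H \left(-7 + H\right)$)
$\left(Q{\left(\left(6 - 2\right) \left(-3\right) \right)} + A{\left(12 \right)}\right) 111 = \left(\left(-6 - 14 \left(6 - 2\right) \left(-3\right) + 2 \left(\left(6 - 2\right) \left(-3\right)\right)^{2}\right) - 5\right) 111 = \left(\left(-6 - 14 \cdot 4 \left(-3\right) + 2 \left(4 \left(-3\right)\right)^{2}\right) - 5\right) 111 = \left(\left(-6 - -168 + 2 \left(-12\right)^{2}\right) - 5\right) 111 = \left(\left(-6 + 168 + 2 \cdot 144\right) - 5\right) 111 = \left(\left(-6 + 168 + 288\right) - 5\right) 111 = \left(450 - 5\right) 111 = 445 \cdot 111 = 49395$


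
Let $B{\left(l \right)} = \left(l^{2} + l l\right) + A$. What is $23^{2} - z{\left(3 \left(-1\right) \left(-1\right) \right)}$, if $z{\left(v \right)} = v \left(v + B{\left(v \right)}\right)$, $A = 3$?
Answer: $457$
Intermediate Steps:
$B{\left(l \right)} = 3 + 2 l^{2}$ ($B{\left(l \right)} = \left(l^{2} + l l\right) + 3 = \left(l^{2} + l^{2}\right) + 3 = 2 l^{2} + 3 = 3 + 2 l^{2}$)
$z{\left(v \right)} = v \left(3 + v + 2 v^{2}\right)$ ($z{\left(v \right)} = v \left(v + \left(3 + 2 v^{2}\right)\right) = v \left(3 + v + 2 v^{2}\right)$)
$23^{2} - z{\left(3 \left(-1\right) \left(-1\right) \right)} = 23^{2} - 3 \left(-1\right) \left(-1\right) \left(3 + 3 \left(-1\right) \left(-1\right) + 2 \left(3 \left(-1\right) \left(-1\right)\right)^{2}\right) = 529 - \left(-3\right) \left(-1\right) \left(3 - -3 + 2 \left(\left(-3\right) \left(-1\right)\right)^{2}\right) = 529 - 3 \left(3 + 3 + 2 \cdot 3^{2}\right) = 529 - 3 \left(3 + 3 + 2 \cdot 9\right) = 529 - 3 \left(3 + 3 + 18\right) = 529 - 3 \cdot 24 = 529 - 72 = 457$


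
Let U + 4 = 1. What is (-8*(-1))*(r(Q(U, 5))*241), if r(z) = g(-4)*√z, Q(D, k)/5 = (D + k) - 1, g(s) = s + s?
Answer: -15424*√5 ≈ -34489.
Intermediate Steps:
g(s) = 2*s
U = -3 (U = -4 + 1 = -3)
Q(D, k) = -5 + 5*D + 5*k (Q(D, k) = 5*((D + k) - 1) = 5*(-1 + D + k) = -5 + 5*D + 5*k)
r(z) = -8*√z (r(z) = (2*(-4))*√z = -8*√z)
(-8*(-1))*(r(Q(U, 5))*241) = (-8*(-1))*(-8*√(-5 + 5*(-3) + 5*5)*241) = 8*(-8*√(-5 - 15 + 25)*241) = 8*(-8*√5*241) = 8*(-1928*√5) = -15424*√5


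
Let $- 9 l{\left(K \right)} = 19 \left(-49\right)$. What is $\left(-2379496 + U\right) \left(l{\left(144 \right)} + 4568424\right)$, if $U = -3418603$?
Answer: $- \frac{238398969663953}{9} \approx -2.6489 \cdot 10^{13}$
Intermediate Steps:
$l{\left(K \right)} = \frac{931}{9}$ ($l{\left(K \right)} = - \frac{19 \left(-49\right)}{9} = \left(- \frac{1}{9}\right) \left(-931\right) = \frac{931}{9}$)
$\left(-2379496 + U\right) \left(l{\left(144 \right)} + 4568424\right) = \left(-2379496 - 3418603\right) \left(\frac{931}{9} + 4568424\right) = \left(-5798099\right) \frac{41116747}{9} = - \frac{238398969663953}{9}$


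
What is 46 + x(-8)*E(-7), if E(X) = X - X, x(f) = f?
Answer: 46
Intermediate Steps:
E(X) = 0
46 + x(-8)*E(-7) = 46 - 8*0 = 46 + 0 = 46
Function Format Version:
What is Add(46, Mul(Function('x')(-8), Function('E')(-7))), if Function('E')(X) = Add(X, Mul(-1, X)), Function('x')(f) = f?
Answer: 46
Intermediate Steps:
Function('E')(X) = 0
Add(46, Mul(Function('x')(-8), Function('E')(-7))) = Add(46, Mul(-8, 0)) = Add(46, 0) = 46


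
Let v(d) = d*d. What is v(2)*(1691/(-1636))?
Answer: -1691/409 ≈ -4.1345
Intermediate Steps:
v(d) = d²
v(2)*(1691/(-1636)) = 2²*(1691/(-1636)) = 4*(1691*(-1/1636)) = 4*(-1691/1636) = -1691/409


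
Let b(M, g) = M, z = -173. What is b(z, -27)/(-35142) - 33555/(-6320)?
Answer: 118028317/22209744 ≈ 5.3143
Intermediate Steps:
b(z, -27)/(-35142) - 33555/(-6320) = -173/(-35142) - 33555/(-6320) = -173*(-1/35142) - 33555*(-1/6320) = 173/35142 + 6711/1264 = 118028317/22209744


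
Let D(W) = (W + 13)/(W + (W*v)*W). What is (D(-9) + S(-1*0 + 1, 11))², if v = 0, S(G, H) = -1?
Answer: 169/81 ≈ 2.0864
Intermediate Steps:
D(W) = (13 + W)/W (D(W) = (W + 13)/(W + (W*0)*W) = (13 + W)/(W + 0*W) = (13 + W)/(W + 0) = (13 + W)/W)
(D(-9) + S(-1*0 + 1, 11))² = ((13 - 9)/(-9) - 1)² = (-⅑*4 - 1)² = (-4/9 - 1)² = (-13/9)² = 169/81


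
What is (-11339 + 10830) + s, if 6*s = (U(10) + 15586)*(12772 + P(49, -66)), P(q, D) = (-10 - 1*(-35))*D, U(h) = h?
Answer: 86727829/3 ≈ 2.8909e+7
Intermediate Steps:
P(q, D) = 25*D (P(q, D) = (-10 + 35)*D = 25*D)
s = 86729356/3 (s = ((10 + 15586)*(12772 + 25*(-66)))/6 = (15596*(12772 - 1650))/6 = (15596*11122)/6 = (⅙)*173458712 = 86729356/3 ≈ 2.8910e+7)
(-11339 + 10830) + s = (-11339 + 10830) + 86729356/3 = -509 + 86729356/3 = 86727829/3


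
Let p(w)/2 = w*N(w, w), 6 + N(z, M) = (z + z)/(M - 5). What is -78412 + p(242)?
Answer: -19037636/237 ≈ -80328.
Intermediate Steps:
N(z, M) = -6 + 2*z/(-5 + M) (N(z, M) = -6 + (z + z)/(M - 5) = -6 + (2*z)/(-5 + M) = -6 + 2*z/(-5 + M))
p(w) = 4*w*(15 - 2*w)/(-5 + w) (p(w) = 2*(w*(2*(15 + w - 3*w)/(-5 + w))) = 2*(w*(2*(15 - 2*w)/(-5 + w))) = 2*(2*w*(15 - 2*w)/(-5 + w)) = 4*w*(15 - 2*w)/(-5 + w))
-78412 + p(242) = -78412 + 4*242*(15 - 2*242)/(-5 + 242) = -78412 + 4*242*(15 - 484)/237 = -78412 + 4*242*(1/237)*(-469) = -78412 - 453992/237 = -19037636/237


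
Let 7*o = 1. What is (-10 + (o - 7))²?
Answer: 13924/49 ≈ 284.16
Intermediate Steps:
o = ⅐ (o = (⅐)*1 = ⅐ ≈ 0.14286)
(-10 + (o - 7))² = (-10 + (⅐ - 7))² = (-10 - 48/7)² = (-118/7)² = 13924/49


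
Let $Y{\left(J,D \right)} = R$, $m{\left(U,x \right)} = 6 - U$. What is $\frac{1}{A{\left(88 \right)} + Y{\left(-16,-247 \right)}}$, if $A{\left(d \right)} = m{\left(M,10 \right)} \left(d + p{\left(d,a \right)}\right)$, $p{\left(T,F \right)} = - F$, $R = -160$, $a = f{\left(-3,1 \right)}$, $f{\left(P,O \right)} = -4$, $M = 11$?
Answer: $- \frac{1}{620} \approx -0.0016129$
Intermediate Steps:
$a = -4$
$Y{\left(J,D \right)} = -160$
$A{\left(d \right)} = -20 - 5 d$ ($A{\left(d \right)} = \left(6 - 11\right) \left(d - -4\right) = \left(6 - 11\right) \left(d + 4\right) = - 5 \left(4 + d\right) = -20 - 5 d$)
$\frac{1}{A{\left(88 \right)} + Y{\left(-16,-247 \right)}} = \frac{1}{\left(-20 - 440\right) - 160} = \frac{1}{-460 - 160} = \frac{1}{-620} = - \frac{1}{620}$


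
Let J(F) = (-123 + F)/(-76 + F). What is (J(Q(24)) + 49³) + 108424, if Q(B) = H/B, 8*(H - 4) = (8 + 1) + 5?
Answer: 1644240714/7273 ≈ 2.2607e+5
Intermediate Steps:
H = 23/4 (H = 4 + ((8 + 1) + 5)/8 = 4 + (9 + 5)/8 = 4 + (⅛)*14 = 4 + 7/4 = 23/4 ≈ 5.7500)
Q(B) = 23/(4*B)
J(F) = (-123 + F)/(-76 + F)
(J(Q(24)) + 49³) + 108424 = ((-123 + (23/4)/24)/(-76 + (23/4)/24) + 49³) + 108424 = ((-123 + (23/4)*(1/24))/(-76 + (23/4)*(1/24)) + 117649) + 108424 = ((-123 + 23/96)/(-76 + 23/96) + 117649) + 108424 = (-11785/96/(-7273/96) + 117649) + 108424 = (-96/7273*(-11785/96) + 117649) + 108424 = (11785/7273 + 117649) + 108424 = 855672962/7273 + 108424 = 1644240714/7273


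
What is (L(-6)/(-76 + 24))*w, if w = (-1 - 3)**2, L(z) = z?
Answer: 24/13 ≈ 1.8462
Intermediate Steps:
w = 16 (w = (-4)**2 = 16)
(L(-6)/(-76 + 24))*w = -6/(-76 + 24)*16 = -6/(-52)*16 = -6*(-1/52)*16 = (3/26)*16 = 24/13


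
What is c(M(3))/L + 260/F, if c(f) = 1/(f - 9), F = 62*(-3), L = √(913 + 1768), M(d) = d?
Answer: -130/93 - √2681/16086 ≈ -1.4011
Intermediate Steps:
L = √2681 ≈ 51.778
F = -186
c(f) = 1/(-9 + f)
c(M(3))/L + 260/F = 1/((-9 + 3)*(√2681)) + 260/(-186) = (√2681/2681)/(-6) + 260*(-1/186) = -√2681/16086 - 130/93 = -130/93 - √2681/16086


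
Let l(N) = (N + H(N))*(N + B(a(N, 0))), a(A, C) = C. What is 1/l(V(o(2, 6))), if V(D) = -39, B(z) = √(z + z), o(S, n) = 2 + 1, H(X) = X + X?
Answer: 1/4563 ≈ 0.00021915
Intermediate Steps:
H(X) = 2*X
o(S, n) = 3
B(z) = √2*√z (B(z) = √(2*z) = √2*√z)
l(N) = 3*N² (l(N) = (N + 2*N)*(N + √2*√0) = (3*N)*(N + √2*0) = (3*N)*(N + 0) = (3*N)*N = 3*N²)
1/l(V(o(2, 6))) = 1/(3*(-39)²) = 1/(3*1521) = 1/4563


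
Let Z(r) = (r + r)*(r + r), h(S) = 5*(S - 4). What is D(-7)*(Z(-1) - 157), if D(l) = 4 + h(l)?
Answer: 7803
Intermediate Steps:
h(S) = -20 + 5*S (h(S) = 5*(-4 + S) = -20 + 5*S)
Z(r) = 4*r² (Z(r) = (2*r)*(2*r) = 4*r²)
D(l) = -16 + 5*l (D(l) = 4 + (-20 + 5*l) = -16 + 5*l)
D(-7)*(Z(-1) - 157) = (-16 + 5*(-7))*(4*(-1)² - 157) = (-16 - 35)*(4*1 - 157) = -51*(4 - 157) = -51*(-153) = 7803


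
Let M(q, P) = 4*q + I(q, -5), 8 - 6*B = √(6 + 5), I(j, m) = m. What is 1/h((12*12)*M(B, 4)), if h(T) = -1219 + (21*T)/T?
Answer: -1/1198 ≈ -0.00083472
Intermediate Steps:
B = 4/3 - √11/6 (B = 4/3 - √(6 + 5)/6 = 4/3 - √11/6 ≈ 0.78056)
M(q, P) = -5 + 4*q (M(q, P) = 4*q - 5 = -5 + 4*q)
h(T) = -1198 (h(T) = -1219 + 21 = -1198)
1/h((12*12)*M(B, 4)) = 1/(-1198) = -1/1198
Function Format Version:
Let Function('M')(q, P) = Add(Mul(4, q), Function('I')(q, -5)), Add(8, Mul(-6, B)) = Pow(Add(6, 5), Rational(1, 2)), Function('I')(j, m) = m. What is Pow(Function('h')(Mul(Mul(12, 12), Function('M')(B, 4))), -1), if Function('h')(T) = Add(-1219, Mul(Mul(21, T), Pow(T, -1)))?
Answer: Rational(-1, 1198) ≈ -0.00083472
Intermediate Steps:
B = Add(Rational(4, 3), Mul(Rational(-1, 6), Pow(11, Rational(1, 2)))) (B = Add(Rational(4, 3), Mul(Rational(-1, 6), Pow(Add(6, 5), Rational(1, 2)))) = Add(Rational(4, 3), Mul(Rational(-1, 6), Pow(11, Rational(1, 2)))) ≈ 0.78056)
Function('M')(q, P) = Add(-5, Mul(4, q)) (Function('M')(q, P) = Add(Mul(4, q), -5) = Add(-5, Mul(4, q)))
Function('h')(T) = -1198 (Function('h')(T) = Add(-1219, 21) = -1198)
Pow(Function('h')(Mul(Mul(12, 12), Function('M')(B, 4))), -1) = Pow(-1198, -1) = Rational(-1, 1198)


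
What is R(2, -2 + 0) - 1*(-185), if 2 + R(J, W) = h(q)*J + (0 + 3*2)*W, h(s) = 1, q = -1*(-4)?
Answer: 173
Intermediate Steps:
q = 4
R(J, W) = -2 + J + 6*W (R(J, W) = -2 + (1*J + (0 + 3*2)*W) = -2 + (J + (0 + 6)*W) = -2 + (J + 6*W) = -2 + J + 6*W)
R(2, -2 + 0) - 1*(-185) = (-2 + 2 + 6*(-2 + 0)) - 1*(-185) = (-2 + 2 + 6*(-2)) + 185 = (-2 + 2 - 12) + 185 = -12 + 185 = 173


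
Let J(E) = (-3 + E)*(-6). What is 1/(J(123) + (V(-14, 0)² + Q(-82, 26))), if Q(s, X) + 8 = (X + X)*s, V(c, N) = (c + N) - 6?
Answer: -1/4592 ≈ -0.00021777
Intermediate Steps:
V(c, N) = -6 + N + c (V(c, N) = (N + c) - 6 = -6 + N + c)
Q(s, X) = -8 + 2*X*s (Q(s, X) = -8 + (X + X)*s = -8 + (2*X)*s = -8 + 2*X*s)
J(E) = 18 - 6*E
1/(J(123) + (V(-14, 0)² + Q(-82, 26))) = 1/((18 - 6*123) + ((-6 + 0 - 14)² + (-8 + 2*26*(-82)))) = 1/((18 - 738) + ((-20)² + (-8 - 4264))) = 1/(-720 + (400 - 4272)) = 1/(-720 - 3872) = 1/(-4592) = -1/4592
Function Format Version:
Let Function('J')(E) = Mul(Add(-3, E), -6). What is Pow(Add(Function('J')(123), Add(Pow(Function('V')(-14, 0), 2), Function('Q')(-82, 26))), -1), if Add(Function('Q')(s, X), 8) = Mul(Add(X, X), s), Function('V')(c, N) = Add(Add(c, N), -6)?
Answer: Rational(-1, 4592) ≈ -0.00021777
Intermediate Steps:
Function('V')(c, N) = Add(-6, N, c) (Function('V')(c, N) = Add(Add(N, c), -6) = Add(-6, N, c))
Function('Q')(s, X) = Add(-8, Mul(2, X, s)) (Function('Q')(s, X) = Add(-8, Mul(Add(X, X), s)) = Add(-8, Mul(Mul(2, X), s)) = Add(-8, Mul(2, X, s)))
Function('J')(E) = Add(18, Mul(-6, E))
Pow(Add(Function('J')(123), Add(Pow(Function('V')(-14, 0), 2), Function('Q')(-82, 26))), -1) = Pow(Add(Add(18, Mul(-6, 123)), Add(Pow(Add(-6, 0, -14), 2), Add(-8, Mul(2, 26, -82)))), -1) = Pow(Add(Add(18, -738), Add(Pow(-20, 2), Add(-8, -4264))), -1) = Pow(Add(-720, Add(400, -4272)), -1) = Pow(Add(-720, -3872), -1) = Pow(-4592, -1) = Rational(-1, 4592)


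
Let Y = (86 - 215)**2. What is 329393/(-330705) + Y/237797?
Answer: -72825405316/78640656885 ≈ -0.92605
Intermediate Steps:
Y = 16641 (Y = (-129)**2 = 16641)
329393/(-330705) + Y/237797 = 329393/(-330705) + 16641/237797 = 329393*(-1/330705) + 16641*(1/237797) = -329393/330705 + 16641/237797 = -72825405316/78640656885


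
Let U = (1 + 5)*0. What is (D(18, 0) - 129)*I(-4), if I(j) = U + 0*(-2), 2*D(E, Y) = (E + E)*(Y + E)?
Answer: 0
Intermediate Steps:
D(E, Y) = E*(E + Y) (D(E, Y) = ((E + E)*(Y + E))/2 = ((2*E)*(E + Y))/2 = (2*E*(E + Y))/2 = E*(E + Y))
U = 0 (U = 6*0 = 0)
I(j) = 0 (I(j) = 0 + 0*(-2) = 0 + 0 = 0)
(D(18, 0) - 129)*I(-4) = (18*(18 + 0) - 129)*0 = (18*18 - 129)*0 = (324 - 129)*0 = 195*0 = 0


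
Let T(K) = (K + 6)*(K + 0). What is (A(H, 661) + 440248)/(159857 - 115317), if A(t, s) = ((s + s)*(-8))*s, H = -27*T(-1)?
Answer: -1637622/11135 ≈ -147.07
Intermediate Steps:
T(K) = K*(6 + K) (T(K) = (6 + K)*K = K*(6 + K))
H = 135 (H = -(-27)*(6 - 1) = -(-27)*5 = -27*(-5) = 135)
A(t, s) = -16*s² (A(t, s) = ((2*s)*(-8))*s = (-16*s)*s = -16*s²)
(A(H, 661) + 440248)/(159857 - 115317) = (-16*661² + 440248)/(159857 - 115317) = (-16*436921 + 440248)/44540 = (-6990736 + 440248)*(1/44540) = -6550488*1/44540 = -1637622/11135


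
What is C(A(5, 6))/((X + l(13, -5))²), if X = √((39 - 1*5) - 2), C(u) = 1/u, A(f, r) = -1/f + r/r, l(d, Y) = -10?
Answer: 165/4624 + 25*√2/1156 ≈ 0.066268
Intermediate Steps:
A(f, r) = 1 - 1/f (A(f, r) = -1/f + 1 = 1 - 1/f)
X = 4*√2 (X = √((39 - 5) - 2) = √(34 - 2) = √32 = 4*√2 ≈ 5.6569)
C(A(5, 6))/((X + l(13, -5))²) = 1/((((-1 + 5)/5))*((4*√2 - 10)²)) = 1/((((⅕)*4))*((-10 + 4*√2)²)) = 1/((⅘)*(-10 + 4*√2)²) = 5/(4*(-10 + 4*√2)²)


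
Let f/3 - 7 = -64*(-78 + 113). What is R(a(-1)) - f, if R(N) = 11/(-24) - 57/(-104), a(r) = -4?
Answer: 522529/78 ≈ 6699.1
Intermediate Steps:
R(N) = 7/78 (R(N) = 11*(-1/24) - 57*(-1/104) = -11/24 + 57/104 = 7/78)
f = -6699 (f = 21 + 3*(-64*(-78 + 113)) = 21 + 3*(-64*35) = 21 + 3*(-2240) = 21 - 6720 = -6699)
R(a(-1)) - f = 7/78 - 1*(-6699) = 7/78 + 6699 = 522529/78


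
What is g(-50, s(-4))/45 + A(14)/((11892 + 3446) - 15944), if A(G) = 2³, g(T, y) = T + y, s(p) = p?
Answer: -1838/1515 ≈ -1.2132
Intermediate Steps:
A(G) = 8
g(-50, s(-4))/45 + A(14)/((11892 + 3446) - 15944) = (-50 - 4)/45 + 8/((11892 + 3446) - 15944) = -54*1/45 + 8/(15338 - 15944) = -6/5 + 8/(-606) = -6/5 + 8*(-1/606) = -6/5 - 4/303 = -1838/1515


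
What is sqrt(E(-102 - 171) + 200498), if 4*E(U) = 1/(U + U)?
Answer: sqrt(239086646526)/1092 ≈ 447.77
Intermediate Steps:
E(U) = 1/(8*U) (E(U) = 1/(4*(U + U)) = 1/(4*((2*U))) = (1/(2*U))/4 = 1/(8*U))
sqrt(E(-102 - 171) + 200498) = sqrt(1/(8*(-102 - 171)) + 200498) = sqrt((1/8)/(-273) + 200498) = sqrt((1/8)*(-1/273) + 200498) = sqrt(-1/2184 + 200498) = sqrt(437887631/2184) = sqrt(239086646526)/1092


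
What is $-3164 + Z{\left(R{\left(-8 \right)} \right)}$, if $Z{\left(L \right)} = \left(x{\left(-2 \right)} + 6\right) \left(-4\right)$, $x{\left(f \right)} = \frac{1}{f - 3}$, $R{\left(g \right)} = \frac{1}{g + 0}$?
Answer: $- \frac{15936}{5} \approx -3187.2$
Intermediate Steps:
$R{\left(g \right)} = \frac{1}{g}$
$x{\left(f \right)} = \frac{1}{-3 + f}$
$Z{\left(L \right)} = - \frac{116}{5}$ ($Z{\left(L \right)} = \left(\frac{1}{-3 - 2} + 6\right) \left(-4\right) = \left(\frac{1}{-5} + 6\right) \left(-4\right) = \left(- \frac{1}{5} + 6\right) \left(-4\right) = \frac{29}{5} \left(-4\right) = - \frac{116}{5}$)
$-3164 + Z{\left(R{\left(-8 \right)} \right)} = -3164 - \frac{116}{5} = - \frac{15936}{5}$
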